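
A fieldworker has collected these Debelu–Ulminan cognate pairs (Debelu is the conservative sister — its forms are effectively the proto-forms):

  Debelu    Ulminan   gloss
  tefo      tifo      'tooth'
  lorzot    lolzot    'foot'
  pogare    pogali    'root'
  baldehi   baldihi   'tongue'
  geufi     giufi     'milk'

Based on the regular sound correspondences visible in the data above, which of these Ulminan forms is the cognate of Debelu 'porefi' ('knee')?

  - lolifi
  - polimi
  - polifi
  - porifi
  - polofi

polifi

pogare ~ pogali — Debelu r corresponds to Ulminan l between vowels (before a front vowel).
tefo ~ tifo — Debelu e corresponds to Ulminan i after a consonant, before a labial obstruent.
Applying these to Debelu 'porefi':
  porefi → polefi   (r→l between vowels (before a front vowel))
  polefi → polifi   (e→i after a consonant, before a labial obstruent)
So the Ulminan cognate is 'polifi'.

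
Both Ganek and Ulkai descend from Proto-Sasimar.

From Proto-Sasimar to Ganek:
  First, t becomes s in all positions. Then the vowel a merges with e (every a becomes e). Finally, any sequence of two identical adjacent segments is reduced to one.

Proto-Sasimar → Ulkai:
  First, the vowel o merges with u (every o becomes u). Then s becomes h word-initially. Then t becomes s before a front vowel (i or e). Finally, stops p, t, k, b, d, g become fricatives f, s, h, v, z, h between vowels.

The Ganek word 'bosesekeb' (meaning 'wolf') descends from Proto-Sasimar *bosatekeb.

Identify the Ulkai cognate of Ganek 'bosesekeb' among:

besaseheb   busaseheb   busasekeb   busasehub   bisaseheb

Ulkai: *bosatekeb > busatekeb > busasekeb > busaseheb  (by vowel merger, palatalisation, intervocalic lenition)
Only 'busaseheb' matches the regular Ulkai development of *bosatekeb.

busaseheb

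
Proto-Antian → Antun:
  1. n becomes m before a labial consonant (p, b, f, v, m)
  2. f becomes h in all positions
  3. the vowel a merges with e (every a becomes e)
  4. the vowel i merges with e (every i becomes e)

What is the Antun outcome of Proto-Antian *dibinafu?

Antun: *dibinafu > dibinahu > dibinehu > debenehu  (by unconditioned shift, vowel merger, vowel merger)

debenehu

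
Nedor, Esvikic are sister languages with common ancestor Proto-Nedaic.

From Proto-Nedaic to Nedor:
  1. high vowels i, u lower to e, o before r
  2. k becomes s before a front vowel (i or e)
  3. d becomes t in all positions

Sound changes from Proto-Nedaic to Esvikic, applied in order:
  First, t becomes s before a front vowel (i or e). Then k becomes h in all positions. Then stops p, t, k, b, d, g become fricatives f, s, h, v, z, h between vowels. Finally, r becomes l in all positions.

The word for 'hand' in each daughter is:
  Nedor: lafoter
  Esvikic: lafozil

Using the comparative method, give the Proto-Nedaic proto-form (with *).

Position 6: Nedor has e, Esvikic has i. Esvikic preserves i here (none of its changes turn any other segment into i), so the proto-segment is *i.
Position 5: Nedor has t, Esvikic has z. Taking the neighbouring segments as reconstructed: Nedor t could go back to *t or *d; Esvikic z could go back to *d or *z — the one source consistent with every daughter is *d.
Position 7: Nedor has r, Esvikic has l. Nedor preserves r here (none of its changes turn any other segment into r), so the proto-segment is *r.
The remaining positions agree across the daughters. Check the candidate against every language:
Nedor: *lafodir > lafoder > lafoter  (by pre-rhotic lowering, unconditioned shift)
Esvikic: *lafodir
  lafodir (rule 1 does not apply)
  lafodir (rule 2 does not apply)
  lafodir → lafozir   [intervocalic lenition]
  lafozir → lafozil   [unconditioned shift]
  giving Esvikic lafozil.
Only *lafodir yields all of Nedor lafoter, Esvikic lafozil.

*lafodir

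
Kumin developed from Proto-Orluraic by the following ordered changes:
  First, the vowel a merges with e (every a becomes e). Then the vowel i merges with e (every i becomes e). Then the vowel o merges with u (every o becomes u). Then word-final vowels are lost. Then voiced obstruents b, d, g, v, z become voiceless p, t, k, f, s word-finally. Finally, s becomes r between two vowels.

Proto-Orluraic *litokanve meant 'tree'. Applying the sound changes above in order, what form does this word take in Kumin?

Kumin: *litokanve
  litokanve → litokenve   [vowel merger]
  litokenve → letokenve   [vowel merger]
  letokenve → letukenve   [vowel merger]
  letukenve → letukenv   [apocope]
  letukenv → letukenf   [final devoicing]
  letukenf (rule 6 does not apply)
  giving Kumin letukenf.

letukenf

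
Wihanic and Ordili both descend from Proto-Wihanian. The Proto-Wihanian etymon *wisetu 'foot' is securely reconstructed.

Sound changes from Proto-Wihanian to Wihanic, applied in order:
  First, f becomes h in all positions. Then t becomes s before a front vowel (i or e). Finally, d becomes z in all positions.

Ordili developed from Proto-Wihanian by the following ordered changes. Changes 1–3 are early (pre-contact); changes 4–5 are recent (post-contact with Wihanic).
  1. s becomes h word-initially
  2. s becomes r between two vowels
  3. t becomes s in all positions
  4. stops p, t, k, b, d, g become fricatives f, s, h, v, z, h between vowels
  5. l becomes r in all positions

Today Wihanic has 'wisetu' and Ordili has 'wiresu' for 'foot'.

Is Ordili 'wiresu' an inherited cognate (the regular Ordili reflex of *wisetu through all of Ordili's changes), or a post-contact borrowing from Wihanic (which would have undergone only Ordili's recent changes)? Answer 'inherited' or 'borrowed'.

inherited

If inherited, *wisetu would pass through all of Ordili's changes:
Ordili: *wisetu
  wisetu (rule 1 does not apply)
  wisetu → wiretu   [rhotacism]
  wiretu → wiresu   [unconditioned shift]
  wiresu (rule 4 does not apply)
  wiresu (rule 5 does not apply)
  giving Ordili wiresu.
If borrowed from Wihanic 'wisetu' after the early changes, it would undergo only the recent ones:
  rule 4 (intervocalic lenition): wisetu → wisesu
  rule 5 (unconditioned shift): no change (wisesu)
  ⇒ as a loan: wisesu
Ordili 'wiresu' matches the inherited outcome exactly, so it is an inherited cognate, not a loan.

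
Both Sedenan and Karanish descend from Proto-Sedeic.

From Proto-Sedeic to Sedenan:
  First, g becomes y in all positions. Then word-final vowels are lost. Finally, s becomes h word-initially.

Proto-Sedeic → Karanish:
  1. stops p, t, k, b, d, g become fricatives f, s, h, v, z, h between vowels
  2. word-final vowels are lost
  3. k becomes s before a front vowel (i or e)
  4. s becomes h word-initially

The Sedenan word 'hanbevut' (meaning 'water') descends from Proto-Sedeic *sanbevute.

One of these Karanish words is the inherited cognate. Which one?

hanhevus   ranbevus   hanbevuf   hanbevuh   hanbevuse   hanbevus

hanbevus

Karanish: start from *sanbevute.
  rule 1 (intervocalic lenition): sanbevute → sanbevuse
  rule 2 (apocope): sanbevuse → sanbevus
  rule 3: no change — sanbevus
  rule 4 (debuccalisation): sanbevus → hanbevus
  ⇒ Karanish hanbevus
Only 'hanbevus' matches the regular Karanish development of *sanbevute.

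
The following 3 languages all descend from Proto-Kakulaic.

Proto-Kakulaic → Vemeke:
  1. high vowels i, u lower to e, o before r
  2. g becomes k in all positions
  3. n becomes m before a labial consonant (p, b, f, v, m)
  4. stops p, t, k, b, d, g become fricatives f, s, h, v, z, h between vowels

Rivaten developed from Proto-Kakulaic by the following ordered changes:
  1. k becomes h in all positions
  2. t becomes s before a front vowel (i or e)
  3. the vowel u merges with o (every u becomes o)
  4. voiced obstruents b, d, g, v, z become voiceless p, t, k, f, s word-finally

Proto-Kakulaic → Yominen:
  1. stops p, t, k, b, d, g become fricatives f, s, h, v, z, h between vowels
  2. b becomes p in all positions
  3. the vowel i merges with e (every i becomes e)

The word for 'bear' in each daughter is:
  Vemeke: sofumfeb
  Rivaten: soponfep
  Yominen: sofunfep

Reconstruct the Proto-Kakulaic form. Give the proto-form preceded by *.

*sopunfeb

Position 5: Vemeke has m, Rivaten has n, Yominen has n. Rivaten preserves n here (none of its changes turn any other segment into n), so the proto-segment is *n.
Position 3: Vemeke has f, Rivaten has p, Yominen has f. Taking the neighbouring segments as reconstructed: Vemeke f could go back to *p or *f; Rivaten p can only go back to *p; Yominen f could go back to *p or *f — the one source consistent with every daughter is *p.
Position 4: Vemeke has u, Rivaten has o, Yominen has u. Vemeke preserves u here (none of its changes turn any other segment into u), so the proto-segment is *u.
This points to *sopunfeb. Verify forward in each daughter:
Vemeke: *sopunfeb
  sopunfeb (rule 1 does not apply)
  sopunfeb (rule 2 does not apply)
  sopunfeb → sopumfeb   [nasal place assimilation]
  sopumfeb → sofumfeb   [intervocalic lenition]
  giving Vemeke sofumfeb.
Rivaten: start from *sopunfeb.
  rule 1: no change — sopunfeb
  rule 2: no change — sopunfeb
  rule 3 (vowel merger): sopunfeb → soponfeb
  rule 4 (final devoicing): soponfeb → soponfep
  ⇒ Rivaten soponfep
Yominen: start from *sopunfeb.
  rule 1 (intervocalic lenition): sopunfeb → sofunfeb
  rule 2 (unconditioned shift): sofunfeb → sofunfep
  rule 3: no change — sofunfep
  ⇒ Yominen sofunfep
*sopunfeb is the unique common source.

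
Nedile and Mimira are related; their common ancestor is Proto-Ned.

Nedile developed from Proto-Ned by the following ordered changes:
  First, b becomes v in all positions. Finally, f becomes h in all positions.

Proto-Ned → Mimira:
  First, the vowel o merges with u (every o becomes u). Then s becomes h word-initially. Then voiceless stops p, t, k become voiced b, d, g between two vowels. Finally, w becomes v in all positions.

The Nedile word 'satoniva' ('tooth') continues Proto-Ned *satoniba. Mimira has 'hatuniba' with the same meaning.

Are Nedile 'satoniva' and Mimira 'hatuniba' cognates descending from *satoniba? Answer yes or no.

no

Derive the expected Mimira reflex of *satoniba:
Mimira: *satoniba > satuniba > hatuniba > haduniba  (by vowel merger, debuccalisation, intervocalic voicing)
The regular Mimira reflex would be 'haduniba', but the attested form is 'hatuniba'. The correspondence is irregular, so they are not cognates (the Mimira form has a different source).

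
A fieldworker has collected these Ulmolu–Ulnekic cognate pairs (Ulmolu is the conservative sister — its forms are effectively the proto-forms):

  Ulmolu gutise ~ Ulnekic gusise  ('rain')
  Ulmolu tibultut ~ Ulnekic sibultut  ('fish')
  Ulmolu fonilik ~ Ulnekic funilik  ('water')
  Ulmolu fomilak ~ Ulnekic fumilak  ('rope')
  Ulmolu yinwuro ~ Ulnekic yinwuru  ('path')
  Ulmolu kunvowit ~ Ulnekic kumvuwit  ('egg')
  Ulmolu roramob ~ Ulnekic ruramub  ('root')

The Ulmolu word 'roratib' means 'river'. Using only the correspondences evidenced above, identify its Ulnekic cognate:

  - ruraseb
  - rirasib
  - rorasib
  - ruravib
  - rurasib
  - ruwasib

roramob ~ ruramub — Ulmolu o corresponds to Ulnekic u after a consonant, before r.
gutise ~ gusise — Ulmolu t corresponds to Ulnekic s between vowels (before a front vowel).
Applying these to Ulmolu 'roratib':
  roratib → ruratib   (o→u after a consonant, before r)
  ruratib → rurasib   (t→s between vowels (before a front vowel))
So the Ulnekic cognate is 'rurasib'.

rurasib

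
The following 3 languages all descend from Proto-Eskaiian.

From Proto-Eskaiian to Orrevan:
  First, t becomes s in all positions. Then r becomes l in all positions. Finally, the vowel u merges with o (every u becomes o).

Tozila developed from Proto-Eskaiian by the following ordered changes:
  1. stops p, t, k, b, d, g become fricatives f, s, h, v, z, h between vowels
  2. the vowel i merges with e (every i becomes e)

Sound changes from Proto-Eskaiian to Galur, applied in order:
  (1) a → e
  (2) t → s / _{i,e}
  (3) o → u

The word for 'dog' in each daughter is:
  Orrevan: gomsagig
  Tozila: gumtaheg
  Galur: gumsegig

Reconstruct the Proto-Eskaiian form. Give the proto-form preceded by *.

*gumtagig

Position 6: Orrevan has g, Tozila has h, Galur has g. Orrevan preserves g here (none of its changes turn any other segment into g), so the proto-segment is *g.
Position 4: Orrevan has s, Tozila has t, Galur has s. Tozila preserves t here (none of its changes turn any other segment into t), so the proto-segment is *t.
Continuing position by position gives *gumtagig; check it forward:
Orrevan: *gumtagig > gumsagig > gomsagig  (by unconditioned shift, vowel merger)
Tozila: start from *gumtagig.
  rule 1 (intervocalic lenition): gumtagig → gumtahig
  rule 2 (vowel merger): gumtahig → gumtaheg
  ⇒ Tozila gumtaheg
Galur: start from *gumtagig.
  rule 1 (vowel merger): gumtagig → gumtegig
  rule 2 (palatalisation): gumtegig → gumsegig
  rule 3: no change — gumsegig
  ⇒ Galur gumsegig
*gumtagig is the unique common source.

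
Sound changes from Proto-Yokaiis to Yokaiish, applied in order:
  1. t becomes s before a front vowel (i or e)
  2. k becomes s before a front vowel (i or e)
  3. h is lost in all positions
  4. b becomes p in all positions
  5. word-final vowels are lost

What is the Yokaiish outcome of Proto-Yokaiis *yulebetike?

yulepesis

Yokaiish: start from *yulebetike.
  rule 1 (palatalisation): yulebetike → yulebesike
  rule 2 (palatalisation): yulebesike → yulebesise
  rule 3: no change — yulebesise
  rule 4 (unconditioned shift): yulebesise → yulepesise
  rule 5 (apocope): yulepesise → yulepesis
  ⇒ Yokaiish yulepesis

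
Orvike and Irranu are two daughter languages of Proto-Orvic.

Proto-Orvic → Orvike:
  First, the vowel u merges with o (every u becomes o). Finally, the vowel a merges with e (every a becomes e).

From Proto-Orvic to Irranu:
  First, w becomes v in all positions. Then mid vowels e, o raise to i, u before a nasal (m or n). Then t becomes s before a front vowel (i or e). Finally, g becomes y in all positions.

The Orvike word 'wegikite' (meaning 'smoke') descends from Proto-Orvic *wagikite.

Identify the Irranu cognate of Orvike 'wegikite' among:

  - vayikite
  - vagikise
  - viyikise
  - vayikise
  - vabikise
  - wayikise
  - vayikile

vayikise

Irranu: start from *wagikite.
  rule 1 (unconditioned shift): wagikite → vagikite
  rule 2: no change — vagikite
  rule 3 (palatalisation): vagikite → vagikise
  rule 4 (unconditioned shift): vagikise → vayikise
  ⇒ Irranu vayikise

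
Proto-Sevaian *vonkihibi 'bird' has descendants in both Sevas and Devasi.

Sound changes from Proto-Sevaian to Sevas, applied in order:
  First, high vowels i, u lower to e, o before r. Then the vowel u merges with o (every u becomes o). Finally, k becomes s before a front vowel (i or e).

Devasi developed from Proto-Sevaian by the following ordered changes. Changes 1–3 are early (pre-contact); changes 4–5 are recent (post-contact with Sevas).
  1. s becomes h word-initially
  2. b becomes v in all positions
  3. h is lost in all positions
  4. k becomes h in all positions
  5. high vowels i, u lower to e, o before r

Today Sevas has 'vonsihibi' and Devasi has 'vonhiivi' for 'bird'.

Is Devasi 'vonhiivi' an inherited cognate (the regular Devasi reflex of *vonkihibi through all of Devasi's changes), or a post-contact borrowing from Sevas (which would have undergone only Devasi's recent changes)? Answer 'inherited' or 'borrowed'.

inherited

If inherited, *vonkihibi would pass through all of Devasi's changes:
Devasi: start from *vonkihibi.
  rule 1: no change — vonkihibi
  rule 2 (unconditioned shift): vonkihibi → vonkihivi
  rule 3 (h-loss): vonkihivi → vonkiivi
  rule 4 (unconditioned shift): vonkiivi → vonhiivi
  rule 5: no change — vonhiivi
  ⇒ Devasi vonhiivi
If borrowed from Sevas 'vonsihibi' after the early changes, it would undergo only the recent ones:
  rule 4 (unconditioned shift): no change (vonsihibi)
  rule 5 (pre-rhotic lowering): no change (vonsihibi)
  ⇒ as a loan: vonsihibi
Devasi 'vonhiivi' matches the inherited outcome exactly, so it is an inherited cognate, not a loan.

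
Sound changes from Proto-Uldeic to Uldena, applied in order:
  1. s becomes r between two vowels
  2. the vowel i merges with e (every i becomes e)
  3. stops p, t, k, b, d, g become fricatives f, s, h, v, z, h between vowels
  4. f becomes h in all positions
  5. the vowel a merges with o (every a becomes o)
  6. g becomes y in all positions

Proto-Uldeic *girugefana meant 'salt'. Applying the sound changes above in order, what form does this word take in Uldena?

yeruhehono

Uldena: *girugefana > gerugefana > geruhefana > geruhehana > geruhehono > yeruhehono  (by vowel merger, intervocalic lenition, unconditioned shift, vowel merger, unconditioned shift)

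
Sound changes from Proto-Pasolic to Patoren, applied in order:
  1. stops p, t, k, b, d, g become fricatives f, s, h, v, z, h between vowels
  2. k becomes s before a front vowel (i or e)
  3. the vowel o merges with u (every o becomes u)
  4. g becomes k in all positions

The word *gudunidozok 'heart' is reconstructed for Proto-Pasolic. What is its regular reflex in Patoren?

kuzunizuzuk

Patoren: *gudunidozok
  gudunidozok → guzunizozok   [intervocalic lenition]
  guzunizozok (rule 2 does not apply)
  guzunizozok → guzunizuzuk   [vowel merger]
  guzunizuzuk → kuzunizuzuk   [unconditioned shift]
  giving Patoren kuzunizuzuk.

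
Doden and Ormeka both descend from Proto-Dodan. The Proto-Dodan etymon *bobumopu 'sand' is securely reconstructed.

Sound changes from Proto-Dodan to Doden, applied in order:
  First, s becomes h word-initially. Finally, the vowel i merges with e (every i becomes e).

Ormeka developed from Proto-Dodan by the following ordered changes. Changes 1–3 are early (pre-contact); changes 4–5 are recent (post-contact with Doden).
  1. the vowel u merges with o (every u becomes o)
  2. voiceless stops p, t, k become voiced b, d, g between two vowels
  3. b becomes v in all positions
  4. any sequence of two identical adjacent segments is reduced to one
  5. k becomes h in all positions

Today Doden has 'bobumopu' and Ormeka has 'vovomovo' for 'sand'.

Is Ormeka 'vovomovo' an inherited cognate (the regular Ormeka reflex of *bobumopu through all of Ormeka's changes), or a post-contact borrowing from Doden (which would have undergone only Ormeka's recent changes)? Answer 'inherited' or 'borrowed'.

inherited

If inherited, *bobumopu would pass through all of Ormeka's changes:
Ormeka: *bobumopu
  bobumopu → bobomopo   [vowel merger]
  bobomopo → bobomobo   [intervocalic voicing]
  bobomobo → vovomovo   [unconditioned shift]
  vovomovo (rule 4 does not apply)
  vovomovo (rule 5 does not apply)
  giving Ormeka vovomovo.
If borrowed from Doden 'bobumopu' after the early changes, it would undergo only the recent ones:
  rule 4 (degemination): no change (bobumopu)
  rule 5 (unconditioned shift): no change (bobumopu)
  ⇒ as a loan: bobumopu
Ormeka 'vovomovo' matches the inherited outcome exactly, so it is an inherited cognate, not a loan.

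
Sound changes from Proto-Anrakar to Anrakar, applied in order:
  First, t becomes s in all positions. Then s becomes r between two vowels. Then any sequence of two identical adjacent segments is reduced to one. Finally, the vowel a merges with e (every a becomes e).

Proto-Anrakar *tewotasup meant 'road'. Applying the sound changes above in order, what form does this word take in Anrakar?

seworerup

Anrakar: start from *tewotasup.
  rule 1 (unconditioned shift): tewotasup → sewosasup
  rule 2 (rhotacism): sewosasup → seworarup
  rule 3: no change — seworarup
  rule 4 (vowel merger): seworarup → seworerup
  ⇒ Anrakar seworerup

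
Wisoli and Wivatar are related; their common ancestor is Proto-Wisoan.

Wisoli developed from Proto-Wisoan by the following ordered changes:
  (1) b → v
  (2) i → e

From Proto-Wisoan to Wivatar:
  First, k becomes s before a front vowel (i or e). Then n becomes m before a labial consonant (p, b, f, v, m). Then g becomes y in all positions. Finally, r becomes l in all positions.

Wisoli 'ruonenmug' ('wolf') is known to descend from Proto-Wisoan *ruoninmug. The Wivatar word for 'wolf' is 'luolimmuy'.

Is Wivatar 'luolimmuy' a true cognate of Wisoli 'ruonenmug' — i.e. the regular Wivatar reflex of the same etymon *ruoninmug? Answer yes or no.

Derive the expected Wivatar reflex of *ruoninmug:
Wivatar: start from *ruoninmug.
  rule 1: no change — ruoninmug
  rule 2 (nasal place assimilation): ruoninmug → ruonimmug
  rule 3 (unconditioned shift): ruonimmug → ruonimmuy
  rule 4 (unconditioned shift): ruonimmuy → luonimmuy
  ⇒ Wivatar luonimmuy
The regular Wivatar reflex would be 'luonimmuy', but the attested form is 'luolimmuy'. The correspondence is irregular, so they are not cognates (the Wivatar form has a different source).

no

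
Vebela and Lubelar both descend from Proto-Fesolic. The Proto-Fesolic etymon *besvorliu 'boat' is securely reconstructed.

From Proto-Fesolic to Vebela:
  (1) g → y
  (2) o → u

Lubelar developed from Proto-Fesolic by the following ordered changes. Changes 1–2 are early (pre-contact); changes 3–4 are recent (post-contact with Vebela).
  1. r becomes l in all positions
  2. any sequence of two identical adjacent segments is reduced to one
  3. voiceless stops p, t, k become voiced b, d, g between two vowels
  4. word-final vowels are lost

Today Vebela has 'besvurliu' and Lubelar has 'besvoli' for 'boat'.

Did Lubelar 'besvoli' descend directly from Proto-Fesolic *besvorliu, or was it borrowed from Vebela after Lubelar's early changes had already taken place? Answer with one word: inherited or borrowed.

inherited

If inherited, *besvorliu would pass through all of Lubelar's changes:
Lubelar: *besvorliu
  besvorliu → besvolliu   [unconditioned shift]
  besvolliu → besvoliu   [degemination]
  besvoliu (rule 3 does not apply)
  besvoliu → besvoli   [apocope]
  giving Lubelar besvoli.
If borrowed from Vebela 'besvurliu' after the early changes, it would undergo only the recent ones:
  rule 3 (intervocalic voicing): no change (besvurliu)
  rule 4 (apocope): besvurliu → besvurli
  ⇒ as a loan: besvurli
Lubelar 'besvoli' matches the inherited outcome exactly, so it is an inherited cognate, not a loan.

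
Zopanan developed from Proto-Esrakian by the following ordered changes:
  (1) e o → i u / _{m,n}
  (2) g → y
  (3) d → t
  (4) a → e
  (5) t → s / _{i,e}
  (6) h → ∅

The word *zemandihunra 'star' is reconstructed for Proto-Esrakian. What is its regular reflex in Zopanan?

Zopanan: start from *zemandihunra.
  rule 1 (pre-nasal raising): zemandihunra → zimandihunra
  rule 2: no change — zimandihunra
  rule 3 (unconditioned shift): zimandihunra → zimantihunra
  rule 4 (vowel merger): zimantihunra → zimentihunre
  rule 5 (palatalisation): zimentihunre → zimensihunre
  rule 6 (h-loss): zimensihunre → zimensiunre
  ⇒ Zopanan zimensiunre

zimensiunre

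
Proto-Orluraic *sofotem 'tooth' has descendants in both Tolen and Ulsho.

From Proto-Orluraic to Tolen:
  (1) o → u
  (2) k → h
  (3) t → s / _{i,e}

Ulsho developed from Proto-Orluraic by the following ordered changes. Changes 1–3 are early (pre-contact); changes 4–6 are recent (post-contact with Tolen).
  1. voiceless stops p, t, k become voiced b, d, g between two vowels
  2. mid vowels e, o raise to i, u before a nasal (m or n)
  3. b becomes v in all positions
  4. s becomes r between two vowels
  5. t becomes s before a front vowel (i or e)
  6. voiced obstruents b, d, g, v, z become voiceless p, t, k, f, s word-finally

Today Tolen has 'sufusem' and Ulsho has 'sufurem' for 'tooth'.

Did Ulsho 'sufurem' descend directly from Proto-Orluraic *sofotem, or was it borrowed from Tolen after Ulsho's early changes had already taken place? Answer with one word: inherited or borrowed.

If inherited, *sofotem would pass through all of Ulsho's changes:
Ulsho: *sofotem
  sofotem → sofodem   [intervocalic voicing]
  sofodem → sofodim   [pre-nasal raising]
  sofodim (rule 3 does not apply)
  sofodim (rule 4 does not apply)
  sofodim (rule 5 does not apply)
  sofodim (rule 6 does not apply)
  giving Ulsho sofodim.
If borrowed from Tolen 'sufusem' after the early changes, it would undergo only the recent ones:
  rule 4 (rhotacism): sufusem → sufurem
  rule 5 (palatalisation): no change (sufurem)
  rule 6 (final devoicing): no change (sufurem)
  ⇒ as a loan: sufurem
Ulsho 'sufurem' matches the loan outcome 'sufurem', not the inherited 'sofodim' — it skipped the early Ulsho changes, so it was borrowed from Tolen.

borrowed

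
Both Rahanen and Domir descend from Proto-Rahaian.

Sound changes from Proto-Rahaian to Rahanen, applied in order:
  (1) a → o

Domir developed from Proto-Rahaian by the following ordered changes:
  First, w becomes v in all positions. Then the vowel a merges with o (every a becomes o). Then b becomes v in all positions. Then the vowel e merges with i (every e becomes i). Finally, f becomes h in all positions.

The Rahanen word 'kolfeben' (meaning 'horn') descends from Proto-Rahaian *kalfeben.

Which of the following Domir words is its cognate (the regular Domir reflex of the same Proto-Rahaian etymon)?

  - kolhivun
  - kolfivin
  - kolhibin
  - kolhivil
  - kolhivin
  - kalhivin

kolhivin

Domir: *kalfeben > kolfeben > kolfeven > kolfivin > kolhivin  (by vowel merger, unconditioned shift, vowel merger, unconditioned shift)
The other candidates each miss or misapply at least one Domir change.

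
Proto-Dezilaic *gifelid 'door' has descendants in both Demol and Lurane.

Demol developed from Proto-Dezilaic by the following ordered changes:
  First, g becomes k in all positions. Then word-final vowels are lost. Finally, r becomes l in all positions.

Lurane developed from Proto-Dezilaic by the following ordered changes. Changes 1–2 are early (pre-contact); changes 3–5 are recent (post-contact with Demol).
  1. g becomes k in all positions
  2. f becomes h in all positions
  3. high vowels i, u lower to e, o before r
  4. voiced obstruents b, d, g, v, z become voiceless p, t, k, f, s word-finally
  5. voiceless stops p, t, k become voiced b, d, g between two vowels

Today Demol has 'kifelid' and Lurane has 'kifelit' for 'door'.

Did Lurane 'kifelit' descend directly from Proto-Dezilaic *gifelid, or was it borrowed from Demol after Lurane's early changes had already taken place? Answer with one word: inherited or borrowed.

If inherited, *gifelid would pass through all of Lurane's changes:
Lurane: start from *gifelid.
  rule 1 (unconditioned shift): gifelid → kifelid
  rule 2 (unconditioned shift): kifelid → kihelid
  rule 3: no change — kihelid
  rule 4 (final devoicing): kihelid → kihelit
  rule 5: no change — kihelit
  ⇒ Lurane kihelit
If borrowed from Demol 'kifelid' after the early changes, it would undergo only the recent ones:
  rule 3 (pre-rhotic lowering): no change (kifelid)
  rule 4 (final devoicing): kifelid → kifelit
  rule 5 (intervocalic voicing): no change (kifelit)
  ⇒ as a loan: kifelit
Lurane 'kifelit' matches the loan outcome 'kifelit', not the inherited 'kihelit' — it skipped the early Lurane changes, so it was borrowed from Demol.

borrowed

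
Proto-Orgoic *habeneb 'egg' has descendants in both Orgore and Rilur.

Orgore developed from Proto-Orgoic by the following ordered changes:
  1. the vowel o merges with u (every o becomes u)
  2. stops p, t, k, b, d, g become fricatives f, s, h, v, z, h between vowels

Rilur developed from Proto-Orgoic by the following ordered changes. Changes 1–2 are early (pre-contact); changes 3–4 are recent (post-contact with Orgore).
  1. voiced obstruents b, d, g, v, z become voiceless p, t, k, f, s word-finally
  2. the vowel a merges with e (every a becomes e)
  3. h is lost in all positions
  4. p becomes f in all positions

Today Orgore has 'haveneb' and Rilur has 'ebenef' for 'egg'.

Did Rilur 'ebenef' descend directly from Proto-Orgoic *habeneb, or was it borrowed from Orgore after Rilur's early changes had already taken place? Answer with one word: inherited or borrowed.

If inherited, *habeneb would pass through all of Rilur's changes:
Rilur: start from *habeneb.
  rule 1 (final devoicing): habeneb → habenep
  rule 2 (vowel merger): habenep → hebenep
  rule 3 (h-loss): hebenep → ebenep
  rule 4 (unconditioned shift): ebenep → ebenef
  ⇒ Rilur ebenef
If borrowed from Orgore 'haveneb' after the early changes, it would undergo only the recent ones:
  rule 3 (h-loss): haveneb → aveneb
  rule 4 (unconditioned shift): no change (aveneb)
  ⇒ as a loan: aveneb
Rilur 'ebenef' matches the inherited outcome exactly, so it is an inherited cognate, not a loan.

inherited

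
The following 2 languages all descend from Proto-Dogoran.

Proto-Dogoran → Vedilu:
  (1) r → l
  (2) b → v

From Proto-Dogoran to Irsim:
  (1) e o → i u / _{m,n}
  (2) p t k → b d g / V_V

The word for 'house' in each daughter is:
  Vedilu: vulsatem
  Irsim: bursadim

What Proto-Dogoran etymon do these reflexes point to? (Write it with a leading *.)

Position 6: Vedilu has t, Irsim has d. Vedilu preserves t here (none of its changes turn any other segment into t), so the proto-segment is *t.
Position 1: Vedilu has v, Irsim has b. Taking the neighbouring segments as reconstructed: Vedilu v could go back to *b or *v; Irsim b can only go back to *b — the one source consistent with every daughter is *b.
Position 7: Vedilu has e, Irsim has i. Vedilu preserves e here (none of its changes turn any other segment into e), so the proto-segment is *e.
This points to *bursatem. Verify forward in each daughter:
Vedilu: start from *bursatem.
  rule 1 (unconditioned shift): bursatem → bulsatem
  rule 2 (unconditioned shift): bulsatem → vulsatem
  ⇒ Vedilu vulsatem
Irsim: start from *bursatem.
  rule 1 (pre-nasal raising): bursatem → bursatim
  rule 2 (intervocalic voicing): bursatim → bursadim
  ⇒ Irsim bursadim
Only *bursatem yields all of Vedilu vulsatem, Irsim bursadim.

*bursatem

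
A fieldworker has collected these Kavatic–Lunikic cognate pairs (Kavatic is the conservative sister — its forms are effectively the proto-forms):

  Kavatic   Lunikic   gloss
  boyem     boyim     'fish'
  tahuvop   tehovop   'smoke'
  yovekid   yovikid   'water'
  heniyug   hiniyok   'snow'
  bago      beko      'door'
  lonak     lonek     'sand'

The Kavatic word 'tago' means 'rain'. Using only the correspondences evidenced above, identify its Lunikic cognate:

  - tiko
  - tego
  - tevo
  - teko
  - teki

tahuvop ~ tehovop, bago ~ beko — Kavatic a corresponds to Lunikic e after a consonant, before a consonant other than r, m, n, p, b, f, v.
bago ~ beko — Kavatic g corresponds to Lunikic k between vowels (before a back vowel).
Applying these to Kavatic 'tago':
  tago → tego   (a→e after a consonant, before a consonant other than r, m, n, p, b, f, v)
  tego → teko   (g→k between vowels (before a back vowel))
So the Lunikic cognate is 'teko'.

teko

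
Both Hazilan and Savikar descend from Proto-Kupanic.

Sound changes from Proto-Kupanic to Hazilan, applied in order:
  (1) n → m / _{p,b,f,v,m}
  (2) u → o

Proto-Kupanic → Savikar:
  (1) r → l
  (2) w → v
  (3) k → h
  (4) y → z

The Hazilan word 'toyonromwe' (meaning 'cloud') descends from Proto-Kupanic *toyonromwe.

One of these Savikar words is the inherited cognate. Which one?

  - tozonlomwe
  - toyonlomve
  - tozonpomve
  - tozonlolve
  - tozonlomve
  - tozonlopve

tozonlomve

Savikar: *toyonromwe > toyonlomwe > toyonlomve > tozonlomve  (by unconditioned shift, unconditioned shift, unconditioned shift)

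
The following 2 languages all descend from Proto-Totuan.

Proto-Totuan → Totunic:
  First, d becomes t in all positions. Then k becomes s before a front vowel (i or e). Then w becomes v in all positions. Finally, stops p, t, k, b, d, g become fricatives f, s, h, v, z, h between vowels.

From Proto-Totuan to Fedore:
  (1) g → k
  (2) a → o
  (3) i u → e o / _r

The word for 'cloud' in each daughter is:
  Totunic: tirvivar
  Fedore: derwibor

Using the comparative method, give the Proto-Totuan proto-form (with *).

Position 7: Totunic has a, Fedore has o. Totunic preserves a here (none of its changes turn any other segment into a), so the proto-segment is *a.
Position 2: Totunic has i, Fedore has e. Totunic preserves i here (none of its changes turn any other segment into i), so the proto-segment is *i.
Continuing position by position gives *dirwibar; check it forward:
Totunic: *dirwibar > tirwibar > tirvibar > tirvivar  (by unconditioned shift, unconditioned shift, intervocalic lenition)
Fedore: *dirwibar > dirwibor > derwibor  (by vowel merger, pre-rhotic lowering)
Only *dirwibar yields all of Totunic tirvivar, Fedore derwibor.

*dirwibar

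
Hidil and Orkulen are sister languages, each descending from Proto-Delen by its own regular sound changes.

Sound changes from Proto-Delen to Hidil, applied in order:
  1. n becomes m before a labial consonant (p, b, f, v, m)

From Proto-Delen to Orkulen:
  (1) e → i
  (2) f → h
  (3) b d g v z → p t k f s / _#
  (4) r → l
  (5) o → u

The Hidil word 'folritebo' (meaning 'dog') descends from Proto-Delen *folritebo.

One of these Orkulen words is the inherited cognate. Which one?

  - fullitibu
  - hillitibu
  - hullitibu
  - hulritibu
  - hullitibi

Orkulen: *folritebo
  folritebo → folritibo   [vowel merger]
  folritibo → holritibo   [unconditioned shift]
  holritibo (rule 3 does not apply)
  holritibo → hollitibo   [unconditioned shift]
  hollitibo → hullitibu   [vowel merger]
  giving Orkulen hullitibu.
Among the options, 'hullitibu' alone shows every Orkulen change applied in order.

hullitibu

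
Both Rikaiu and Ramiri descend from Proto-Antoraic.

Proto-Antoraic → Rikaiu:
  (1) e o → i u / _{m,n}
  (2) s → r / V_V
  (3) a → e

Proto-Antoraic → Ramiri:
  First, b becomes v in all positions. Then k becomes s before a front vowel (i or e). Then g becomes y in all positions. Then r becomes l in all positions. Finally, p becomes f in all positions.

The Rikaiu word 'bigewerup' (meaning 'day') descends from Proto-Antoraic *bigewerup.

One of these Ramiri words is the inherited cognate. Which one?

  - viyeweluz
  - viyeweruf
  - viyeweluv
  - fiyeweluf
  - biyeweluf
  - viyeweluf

viyeweluf

Ramiri: start from *bigewerup.
  rule 1 (unconditioned shift): bigewerup → vigewerup
  rule 2: no change — vigewerup
  rule 3 (unconditioned shift): vigewerup → viyewerup
  rule 4 (unconditioned shift): viyewerup → viyewelup
  rule 5 (unconditioned shift): viyewelup → viyeweluf
  ⇒ Ramiri viyeweluf
Among the options, 'viyeweluf' alone shows every Ramiri change applied in order.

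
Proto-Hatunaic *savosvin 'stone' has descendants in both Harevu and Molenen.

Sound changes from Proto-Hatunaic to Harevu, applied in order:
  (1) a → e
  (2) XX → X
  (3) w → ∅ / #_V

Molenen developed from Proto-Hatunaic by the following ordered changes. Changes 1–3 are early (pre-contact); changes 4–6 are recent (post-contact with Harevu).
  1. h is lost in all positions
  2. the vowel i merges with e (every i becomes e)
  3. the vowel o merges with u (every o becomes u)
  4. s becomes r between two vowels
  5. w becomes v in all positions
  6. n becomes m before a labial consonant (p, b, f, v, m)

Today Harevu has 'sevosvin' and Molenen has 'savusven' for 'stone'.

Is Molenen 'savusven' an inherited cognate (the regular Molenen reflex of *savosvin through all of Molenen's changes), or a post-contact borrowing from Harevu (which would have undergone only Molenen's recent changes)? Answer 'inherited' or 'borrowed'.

inherited

If inherited, *savosvin would pass through all of Molenen's changes:
Molenen: *savosvin
  savosvin (rule 1 does not apply)
  savosvin → savosven   [vowel merger]
  savosven → savusven   [vowel merger]
  savusven (rule 4 does not apply)
  savusven (rule 5 does not apply)
  savusven (rule 6 does not apply)
  giving Molenen savusven.
If borrowed from Harevu 'sevosvin' after the early changes, it would undergo only the recent ones:
  rule 4 (rhotacism): no change (sevosvin)
  rule 5 (unconditioned shift): no change (sevosvin)
  rule 6 (nasal place assimilation): no change (sevosvin)
  ⇒ as a loan: sevosvin
Molenen 'savusven' matches the inherited outcome exactly, so it is an inherited cognate, not a loan.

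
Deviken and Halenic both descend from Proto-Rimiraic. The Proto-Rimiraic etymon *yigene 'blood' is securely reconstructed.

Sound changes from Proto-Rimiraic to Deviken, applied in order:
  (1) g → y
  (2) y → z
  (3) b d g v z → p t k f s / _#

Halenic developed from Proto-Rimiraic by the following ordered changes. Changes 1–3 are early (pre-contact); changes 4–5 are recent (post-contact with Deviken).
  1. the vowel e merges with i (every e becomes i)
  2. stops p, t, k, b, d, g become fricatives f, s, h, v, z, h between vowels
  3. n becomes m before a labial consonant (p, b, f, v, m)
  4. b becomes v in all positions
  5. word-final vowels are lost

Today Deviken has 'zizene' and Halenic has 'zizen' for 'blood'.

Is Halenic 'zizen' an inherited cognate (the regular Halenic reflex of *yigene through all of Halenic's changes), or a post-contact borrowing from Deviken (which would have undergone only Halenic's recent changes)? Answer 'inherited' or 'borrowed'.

borrowed

If inherited, *yigene would pass through all of Halenic's changes:
Halenic: *yigene
  yigene → yigini   [vowel merger]
  yigini → yihini   [intervocalic lenition]
  yihini (rule 3 does not apply)
  yihini (rule 4 does not apply)
  yihini → yihin   [apocope]
  giving Halenic yihin.
If borrowed from Deviken 'zizene' after the early changes, it would undergo only the recent ones:
  rule 4 (unconditioned shift): no change (zizene)
  rule 5 (apocope): zizene → zizen
  ⇒ as a loan: zizen
Halenic 'zizen' matches the loan outcome 'zizen', not the inherited 'yihin' — it skipped the early Halenic changes, so it was borrowed from Deviken.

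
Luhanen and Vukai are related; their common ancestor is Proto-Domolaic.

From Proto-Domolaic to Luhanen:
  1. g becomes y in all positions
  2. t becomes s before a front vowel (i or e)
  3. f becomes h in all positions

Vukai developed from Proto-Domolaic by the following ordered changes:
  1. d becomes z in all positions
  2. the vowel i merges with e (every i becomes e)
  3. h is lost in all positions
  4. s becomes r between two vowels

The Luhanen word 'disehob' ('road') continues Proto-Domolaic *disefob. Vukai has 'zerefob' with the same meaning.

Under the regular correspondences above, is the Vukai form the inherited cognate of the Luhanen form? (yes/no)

yes

Derive the expected Vukai reflex of *disefob:
Vukai: start from *disefob.
  rule 1 (unconditioned shift): disefob → zisefob
  rule 2 (vowel merger): zisefob → zesefob
  rule 3: no change — zesefob
  rule 4 (rhotacism): zesefob → zerefob
  ⇒ Vukai zerefob
Vukai 'zerefob' matches the regular reflex exactly, so the pair is cognate.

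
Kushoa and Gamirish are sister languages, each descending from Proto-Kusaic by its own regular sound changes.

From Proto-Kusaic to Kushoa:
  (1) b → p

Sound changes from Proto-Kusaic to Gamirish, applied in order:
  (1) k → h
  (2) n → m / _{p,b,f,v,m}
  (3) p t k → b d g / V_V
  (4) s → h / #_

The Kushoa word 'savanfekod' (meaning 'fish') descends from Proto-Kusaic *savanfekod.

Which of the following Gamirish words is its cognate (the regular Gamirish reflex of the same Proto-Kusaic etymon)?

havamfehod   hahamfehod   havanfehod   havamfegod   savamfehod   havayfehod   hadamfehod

Gamirish: start from *savanfekod.
  rule 1 (unconditioned shift): savanfekod → savanfehod
  rule 2 (nasal place assimilation): savanfehod → savamfehod
  rule 3: no change — savamfehod
  rule 4 (debuccalisation): savamfehod → havamfehod
  ⇒ Gamirish havamfehod
The other candidates each miss or misapply at least one Gamirish change.

havamfehod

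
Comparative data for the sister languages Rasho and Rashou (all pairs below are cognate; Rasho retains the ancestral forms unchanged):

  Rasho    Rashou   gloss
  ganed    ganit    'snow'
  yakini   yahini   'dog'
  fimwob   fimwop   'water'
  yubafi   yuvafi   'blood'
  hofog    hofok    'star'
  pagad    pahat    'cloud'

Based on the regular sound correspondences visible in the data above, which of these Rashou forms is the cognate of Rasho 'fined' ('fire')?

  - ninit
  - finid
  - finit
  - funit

finit

ganed ~ ganit — Rasho e corresponds to Rashou i after a consonant, before a consonant other than r, m, n, p, b, f, v.
ganed ~ ganit, pagad ~ pahat — Rasho d corresponds to Rashou t word-finally.
Applying these to Rasho 'fined':
  fined → finid   (e→i after a consonant, before a consonant other than r, m, n, p, b, f, v)
  finid → finit   (d→t word-finally)
So the Rashou cognate is 'finit'.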